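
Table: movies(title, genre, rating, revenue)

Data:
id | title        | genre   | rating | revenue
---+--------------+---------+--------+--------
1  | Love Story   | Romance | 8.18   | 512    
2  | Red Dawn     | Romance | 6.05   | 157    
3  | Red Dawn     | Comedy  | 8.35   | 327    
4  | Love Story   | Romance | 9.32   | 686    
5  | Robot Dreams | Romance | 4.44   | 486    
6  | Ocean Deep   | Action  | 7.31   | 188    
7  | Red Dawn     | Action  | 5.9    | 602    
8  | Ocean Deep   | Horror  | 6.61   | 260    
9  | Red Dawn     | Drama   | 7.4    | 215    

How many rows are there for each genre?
SELECT genre, COUNT(*) as count
FROM movies
GROUP BY genre

Result:
  Action: 2
  Comedy: 1
  Drama: 1
  Horror: 1
  Romance: 4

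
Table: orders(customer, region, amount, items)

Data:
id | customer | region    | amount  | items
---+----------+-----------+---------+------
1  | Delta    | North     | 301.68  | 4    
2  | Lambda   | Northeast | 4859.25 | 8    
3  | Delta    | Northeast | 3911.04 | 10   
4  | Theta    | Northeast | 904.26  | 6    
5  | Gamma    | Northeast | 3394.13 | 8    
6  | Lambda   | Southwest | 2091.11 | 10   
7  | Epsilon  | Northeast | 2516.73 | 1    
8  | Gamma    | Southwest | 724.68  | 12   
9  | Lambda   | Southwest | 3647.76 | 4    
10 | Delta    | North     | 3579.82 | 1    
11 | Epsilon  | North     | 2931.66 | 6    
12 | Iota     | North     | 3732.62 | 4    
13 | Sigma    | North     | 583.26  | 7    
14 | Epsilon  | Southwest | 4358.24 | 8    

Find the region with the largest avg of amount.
SELECT region, AVG(amount) as val
FROM orders
GROUP BY region
ORDER BY val DESC
LIMIT 1

Result: Northeast with avg(amount) = 3117.08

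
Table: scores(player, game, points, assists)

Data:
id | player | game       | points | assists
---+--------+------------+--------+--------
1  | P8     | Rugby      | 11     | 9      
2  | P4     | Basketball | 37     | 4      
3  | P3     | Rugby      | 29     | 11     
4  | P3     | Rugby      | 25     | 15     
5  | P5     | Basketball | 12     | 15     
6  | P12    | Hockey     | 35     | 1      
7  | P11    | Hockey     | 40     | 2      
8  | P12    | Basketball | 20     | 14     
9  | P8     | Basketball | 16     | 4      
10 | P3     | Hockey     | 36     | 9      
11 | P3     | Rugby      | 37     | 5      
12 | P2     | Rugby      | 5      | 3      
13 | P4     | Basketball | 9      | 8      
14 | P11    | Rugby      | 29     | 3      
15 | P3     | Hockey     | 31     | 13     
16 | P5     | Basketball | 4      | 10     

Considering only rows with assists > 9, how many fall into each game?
SELECT game, COUNT(*)
FROM scores
WHERE assists > 9
GROUP BY game

Note: WHERE filters rows before grouping.

Result:
  Basketball: 3
  Hockey: 1
  Rugby: 2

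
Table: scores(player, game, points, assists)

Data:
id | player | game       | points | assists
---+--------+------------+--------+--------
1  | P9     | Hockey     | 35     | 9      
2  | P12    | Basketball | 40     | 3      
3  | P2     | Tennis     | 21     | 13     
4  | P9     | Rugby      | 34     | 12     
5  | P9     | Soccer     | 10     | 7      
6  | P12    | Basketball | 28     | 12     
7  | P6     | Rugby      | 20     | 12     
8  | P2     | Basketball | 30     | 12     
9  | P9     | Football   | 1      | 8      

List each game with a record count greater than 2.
SELECT game, COUNT(*) as cnt
FROM scores
GROUP BY game
HAVING COUNT(*) > 2

Result:
  Basketball: 3

Note: HAVING filters groups after aggregation, WHERE filters rows before.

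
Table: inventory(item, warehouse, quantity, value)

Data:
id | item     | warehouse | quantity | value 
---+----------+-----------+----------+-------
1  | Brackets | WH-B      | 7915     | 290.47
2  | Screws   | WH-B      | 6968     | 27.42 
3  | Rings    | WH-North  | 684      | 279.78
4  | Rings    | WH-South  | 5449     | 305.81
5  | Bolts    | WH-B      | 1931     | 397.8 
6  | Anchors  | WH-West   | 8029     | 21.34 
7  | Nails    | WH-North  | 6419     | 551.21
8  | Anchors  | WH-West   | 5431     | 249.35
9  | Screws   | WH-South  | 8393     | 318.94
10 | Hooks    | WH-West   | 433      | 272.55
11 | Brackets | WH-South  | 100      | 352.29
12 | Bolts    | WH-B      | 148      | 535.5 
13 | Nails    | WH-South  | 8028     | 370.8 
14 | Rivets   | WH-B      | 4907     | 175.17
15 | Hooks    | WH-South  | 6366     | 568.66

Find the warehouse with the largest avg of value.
SELECT warehouse, AVG(value) as val
FROM inventory
GROUP BY warehouse
ORDER BY val DESC
LIMIT 1

Result: WH-North with avg(value) = 415.50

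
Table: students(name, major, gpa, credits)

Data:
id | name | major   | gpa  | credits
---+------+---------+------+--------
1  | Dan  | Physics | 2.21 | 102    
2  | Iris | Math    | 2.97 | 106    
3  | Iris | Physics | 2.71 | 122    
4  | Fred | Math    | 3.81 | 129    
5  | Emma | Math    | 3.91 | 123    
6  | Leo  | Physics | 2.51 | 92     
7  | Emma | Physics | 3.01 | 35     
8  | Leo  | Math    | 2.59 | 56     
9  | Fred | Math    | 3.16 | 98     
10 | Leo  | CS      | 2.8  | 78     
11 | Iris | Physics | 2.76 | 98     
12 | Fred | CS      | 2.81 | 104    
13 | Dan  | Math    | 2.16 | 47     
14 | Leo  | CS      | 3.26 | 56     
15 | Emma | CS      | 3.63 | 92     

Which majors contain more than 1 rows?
SELECT major, COUNT(*) as cnt
FROM students
GROUP BY major
HAVING COUNT(*) > 1

Result:
  CS: 4
  Math: 6
  Physics: 5

Note: HAVING filters groups after aggregation, WHERE filters rows before.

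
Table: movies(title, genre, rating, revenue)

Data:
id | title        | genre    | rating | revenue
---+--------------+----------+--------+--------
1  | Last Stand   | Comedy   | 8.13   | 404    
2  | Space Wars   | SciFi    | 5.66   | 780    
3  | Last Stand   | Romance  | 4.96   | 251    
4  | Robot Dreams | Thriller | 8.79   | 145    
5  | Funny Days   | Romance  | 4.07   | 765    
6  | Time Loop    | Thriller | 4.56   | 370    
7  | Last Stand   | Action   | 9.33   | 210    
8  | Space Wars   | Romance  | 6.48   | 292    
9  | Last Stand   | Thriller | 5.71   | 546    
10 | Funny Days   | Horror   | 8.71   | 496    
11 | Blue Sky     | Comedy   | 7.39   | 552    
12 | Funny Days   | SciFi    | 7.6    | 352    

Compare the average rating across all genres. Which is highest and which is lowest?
SELECT genre, AVG(rating)
FROM movies
GROUP BY genre
ORDER BY AVG(rating)

All groups:
  Romance: 5.17
  Thriller: 6.35
  SciFi: 6.63
  Comedy: 7.76
  Horror: 8.71
  Action: 9.33

Highest: Action (9.33)
Lowest: Romance (5.17)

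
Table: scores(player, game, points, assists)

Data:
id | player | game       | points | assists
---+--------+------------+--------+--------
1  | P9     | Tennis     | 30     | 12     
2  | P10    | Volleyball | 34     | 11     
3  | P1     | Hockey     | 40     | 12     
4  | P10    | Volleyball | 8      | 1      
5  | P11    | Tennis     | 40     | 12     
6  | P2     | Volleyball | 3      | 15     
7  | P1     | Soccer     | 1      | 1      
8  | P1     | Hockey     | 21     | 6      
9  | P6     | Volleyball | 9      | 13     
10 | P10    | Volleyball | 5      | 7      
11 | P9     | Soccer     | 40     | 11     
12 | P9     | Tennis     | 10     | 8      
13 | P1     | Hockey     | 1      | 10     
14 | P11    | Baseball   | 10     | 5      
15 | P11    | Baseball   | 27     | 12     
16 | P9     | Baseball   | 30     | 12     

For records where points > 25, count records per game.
SELECT game, COUNT(*)
FROM scores
WHERE points > 25
GROUP BY game

Note: WHERE filters rows before grouping.

Result:
  Baseball: 2
  Hockey: 1
  Soccer: 1
  Tennis: 2
  Volleyball: 1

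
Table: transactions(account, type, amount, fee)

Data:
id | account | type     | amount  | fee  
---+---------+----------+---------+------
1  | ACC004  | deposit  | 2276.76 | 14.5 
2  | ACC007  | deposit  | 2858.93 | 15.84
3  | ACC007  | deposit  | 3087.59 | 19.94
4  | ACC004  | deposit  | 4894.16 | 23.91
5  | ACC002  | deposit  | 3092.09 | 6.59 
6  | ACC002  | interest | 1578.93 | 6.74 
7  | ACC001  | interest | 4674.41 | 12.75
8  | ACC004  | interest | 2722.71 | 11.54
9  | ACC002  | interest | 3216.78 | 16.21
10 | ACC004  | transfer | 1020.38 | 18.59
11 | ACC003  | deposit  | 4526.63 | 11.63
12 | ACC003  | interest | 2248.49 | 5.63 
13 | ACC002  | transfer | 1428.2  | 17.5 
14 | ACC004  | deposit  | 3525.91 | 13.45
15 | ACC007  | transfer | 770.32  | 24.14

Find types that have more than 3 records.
SELECT type, COUNT(*) as cnt
FROM transactions
GROUP BY type
HAVING COUNT(*) > 3

Result:
  deposit: 7
  interest: 5

Note: HAVING filters groups after aggregation, WHERE filters rows before.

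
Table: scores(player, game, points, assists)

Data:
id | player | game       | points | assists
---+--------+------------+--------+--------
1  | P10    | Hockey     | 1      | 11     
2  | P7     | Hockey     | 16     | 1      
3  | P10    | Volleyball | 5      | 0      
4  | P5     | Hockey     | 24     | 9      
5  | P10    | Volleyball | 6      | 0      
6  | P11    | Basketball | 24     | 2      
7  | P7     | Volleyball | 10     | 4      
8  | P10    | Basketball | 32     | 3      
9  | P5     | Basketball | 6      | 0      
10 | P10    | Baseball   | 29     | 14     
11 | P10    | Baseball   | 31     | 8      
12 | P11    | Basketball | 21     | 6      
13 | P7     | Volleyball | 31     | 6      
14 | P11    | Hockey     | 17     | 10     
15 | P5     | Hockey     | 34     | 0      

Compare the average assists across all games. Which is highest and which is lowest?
SELECT game, AVG(assists)
FROM scores
GROUP BY game
ORDER BY AVG(assists)

All groups:
  Volleyball: 2.50
  Basketball: 2.75
  Hockey: 6.20
  Baseball: 11.00

Highest: Baseball (11.00)
Lowest: Volleyball (2.50)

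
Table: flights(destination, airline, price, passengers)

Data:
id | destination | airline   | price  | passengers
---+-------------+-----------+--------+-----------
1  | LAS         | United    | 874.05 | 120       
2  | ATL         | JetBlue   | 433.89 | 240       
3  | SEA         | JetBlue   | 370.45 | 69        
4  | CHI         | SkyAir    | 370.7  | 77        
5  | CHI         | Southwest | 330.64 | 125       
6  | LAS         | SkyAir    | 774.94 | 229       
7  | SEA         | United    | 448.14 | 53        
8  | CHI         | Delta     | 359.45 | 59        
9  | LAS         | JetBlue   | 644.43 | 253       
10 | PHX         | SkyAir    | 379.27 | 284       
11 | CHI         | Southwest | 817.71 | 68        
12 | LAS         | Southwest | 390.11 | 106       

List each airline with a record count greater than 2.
SELECT airline, COUNT(*) as cnt
FROM flights
GROUP BY airline
HAVING COUNT(*) > 2

Result:
  JetBlue: 3
  SkyAir: 3
  Southwest: 3

Note: HAVING filters groups after aggregation, WHERE filters rows before.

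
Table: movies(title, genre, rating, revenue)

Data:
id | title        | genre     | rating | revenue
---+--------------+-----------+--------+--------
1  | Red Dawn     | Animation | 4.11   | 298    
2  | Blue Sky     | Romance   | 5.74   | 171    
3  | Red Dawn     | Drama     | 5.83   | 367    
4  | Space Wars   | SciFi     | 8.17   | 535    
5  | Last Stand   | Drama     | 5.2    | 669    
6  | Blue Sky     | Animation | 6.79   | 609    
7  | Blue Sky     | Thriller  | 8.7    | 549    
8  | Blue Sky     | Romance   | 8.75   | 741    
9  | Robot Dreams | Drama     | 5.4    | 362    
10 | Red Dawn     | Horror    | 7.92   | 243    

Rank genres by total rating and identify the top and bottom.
SELECT genre, SUM(rating)
FROM movies
GROUP BY genre
ORDER BY SUM(rating)

All groups:
  Horror: 7.92
  SciFi: 8.17
  Thriller: 8.70
  Animation: 10.90
  Romance: 14.49
  Drama: 16.43

Highest: Drama (16.43)
Lowest: Horror (7.92)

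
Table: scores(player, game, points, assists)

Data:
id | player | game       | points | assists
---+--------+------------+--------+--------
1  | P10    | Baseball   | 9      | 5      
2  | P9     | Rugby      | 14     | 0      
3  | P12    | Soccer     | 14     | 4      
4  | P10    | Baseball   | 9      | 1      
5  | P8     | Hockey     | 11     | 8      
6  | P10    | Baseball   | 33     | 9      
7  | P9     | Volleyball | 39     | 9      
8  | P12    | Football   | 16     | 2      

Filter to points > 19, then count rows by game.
SELECT game, COUNT(*)
FROM scores
WHERE points > 19
GROUP BY game

Note: WHERE filters rows before grouping.

Result:
  Baseball: 1
  Volleyball: 1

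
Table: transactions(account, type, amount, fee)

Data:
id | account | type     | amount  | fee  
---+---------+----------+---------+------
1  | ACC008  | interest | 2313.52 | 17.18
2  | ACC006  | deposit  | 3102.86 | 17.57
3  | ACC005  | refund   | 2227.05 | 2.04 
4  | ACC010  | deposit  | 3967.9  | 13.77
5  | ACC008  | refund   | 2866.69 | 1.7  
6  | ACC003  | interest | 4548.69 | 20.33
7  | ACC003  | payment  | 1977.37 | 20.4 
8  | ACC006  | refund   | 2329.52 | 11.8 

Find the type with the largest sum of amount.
SELECT type, SUM(amount) as val
FROM transactions
GROUP BY type
ORDER BY val DESC
LIMIT 1

Result: refund with sum(amount) = 7423.26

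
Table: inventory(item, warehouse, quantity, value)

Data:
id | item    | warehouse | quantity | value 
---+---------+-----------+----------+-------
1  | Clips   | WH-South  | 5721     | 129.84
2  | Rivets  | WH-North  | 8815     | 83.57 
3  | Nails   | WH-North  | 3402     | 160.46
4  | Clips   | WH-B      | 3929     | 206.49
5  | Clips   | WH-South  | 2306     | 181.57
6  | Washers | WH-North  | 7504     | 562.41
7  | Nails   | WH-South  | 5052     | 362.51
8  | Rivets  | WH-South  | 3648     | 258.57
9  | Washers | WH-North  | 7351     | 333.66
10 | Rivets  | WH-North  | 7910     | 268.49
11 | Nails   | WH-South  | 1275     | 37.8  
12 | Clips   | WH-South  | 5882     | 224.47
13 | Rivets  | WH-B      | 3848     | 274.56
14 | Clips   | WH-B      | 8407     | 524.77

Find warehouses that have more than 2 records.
SELECT warehouse, COUNT(*) as cnt
FROM inventory
GROUP BY warehouse
HAVING COUNT(*) > 2

Result:
  WH-B: 3
  WH-North: 5
  WH-South: 6

Note: HAVING filters groups after aggregation, WHERE filters rows before.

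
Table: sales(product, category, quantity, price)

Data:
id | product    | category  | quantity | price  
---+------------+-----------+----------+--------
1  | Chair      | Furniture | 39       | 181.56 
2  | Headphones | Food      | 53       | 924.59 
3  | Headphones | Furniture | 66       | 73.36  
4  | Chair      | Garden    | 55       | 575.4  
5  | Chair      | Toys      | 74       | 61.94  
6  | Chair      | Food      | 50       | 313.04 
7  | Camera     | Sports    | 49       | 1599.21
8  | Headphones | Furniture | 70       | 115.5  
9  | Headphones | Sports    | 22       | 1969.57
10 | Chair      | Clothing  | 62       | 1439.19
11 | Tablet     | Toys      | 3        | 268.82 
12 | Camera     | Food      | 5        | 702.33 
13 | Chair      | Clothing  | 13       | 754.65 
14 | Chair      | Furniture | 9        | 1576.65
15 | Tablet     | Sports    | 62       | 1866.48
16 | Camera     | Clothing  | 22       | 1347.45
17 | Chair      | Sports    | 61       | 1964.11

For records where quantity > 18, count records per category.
SELECT category, COUNT(*)
FROM sales
WHERE quantity > 18
GROUP BY category

Note: WHERE filters rows before grouping.

Result:
  Clothing: 2
  Food: 2
  Furniture: 3
  Garden: 1
  Sports: 4
  Toys: 1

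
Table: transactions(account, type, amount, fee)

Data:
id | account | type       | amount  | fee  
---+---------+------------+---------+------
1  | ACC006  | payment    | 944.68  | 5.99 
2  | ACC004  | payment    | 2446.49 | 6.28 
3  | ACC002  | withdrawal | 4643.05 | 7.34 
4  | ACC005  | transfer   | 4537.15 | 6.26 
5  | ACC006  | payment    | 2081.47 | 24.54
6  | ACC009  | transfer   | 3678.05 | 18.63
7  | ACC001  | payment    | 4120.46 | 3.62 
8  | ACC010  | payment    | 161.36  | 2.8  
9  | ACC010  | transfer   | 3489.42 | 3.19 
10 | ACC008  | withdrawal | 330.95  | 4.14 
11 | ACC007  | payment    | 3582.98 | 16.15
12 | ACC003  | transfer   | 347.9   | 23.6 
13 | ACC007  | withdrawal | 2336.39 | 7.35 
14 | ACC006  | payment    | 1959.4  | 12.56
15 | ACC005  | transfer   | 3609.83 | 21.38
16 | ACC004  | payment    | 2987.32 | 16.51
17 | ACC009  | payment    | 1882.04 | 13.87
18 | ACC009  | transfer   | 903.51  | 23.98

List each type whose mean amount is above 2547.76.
SELECT type, AVG(amount)
FROM transactions
GROUP BY type
HAVING AVG(amount) > 2547.76

Result:
  transfer: avg=2760.98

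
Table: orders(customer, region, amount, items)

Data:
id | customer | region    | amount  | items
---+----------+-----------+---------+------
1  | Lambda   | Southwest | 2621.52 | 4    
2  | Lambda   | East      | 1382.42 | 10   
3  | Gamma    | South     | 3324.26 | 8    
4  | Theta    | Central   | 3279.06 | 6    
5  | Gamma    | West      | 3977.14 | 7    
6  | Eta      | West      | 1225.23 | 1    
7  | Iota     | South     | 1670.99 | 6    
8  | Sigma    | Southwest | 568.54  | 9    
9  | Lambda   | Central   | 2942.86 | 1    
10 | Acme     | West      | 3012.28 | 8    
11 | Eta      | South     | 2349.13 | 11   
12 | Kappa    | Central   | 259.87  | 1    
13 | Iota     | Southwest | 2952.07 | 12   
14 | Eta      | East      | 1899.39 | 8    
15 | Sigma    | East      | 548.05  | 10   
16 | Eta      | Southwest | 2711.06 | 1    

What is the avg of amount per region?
SELECT region, AVG(amount) as result
FROM orders
GROUP BY region

Result:
  Central: 2160.60
  East: 1276.62
  South: 2448.13
  Southwest: 2213.30
  West: 2738.22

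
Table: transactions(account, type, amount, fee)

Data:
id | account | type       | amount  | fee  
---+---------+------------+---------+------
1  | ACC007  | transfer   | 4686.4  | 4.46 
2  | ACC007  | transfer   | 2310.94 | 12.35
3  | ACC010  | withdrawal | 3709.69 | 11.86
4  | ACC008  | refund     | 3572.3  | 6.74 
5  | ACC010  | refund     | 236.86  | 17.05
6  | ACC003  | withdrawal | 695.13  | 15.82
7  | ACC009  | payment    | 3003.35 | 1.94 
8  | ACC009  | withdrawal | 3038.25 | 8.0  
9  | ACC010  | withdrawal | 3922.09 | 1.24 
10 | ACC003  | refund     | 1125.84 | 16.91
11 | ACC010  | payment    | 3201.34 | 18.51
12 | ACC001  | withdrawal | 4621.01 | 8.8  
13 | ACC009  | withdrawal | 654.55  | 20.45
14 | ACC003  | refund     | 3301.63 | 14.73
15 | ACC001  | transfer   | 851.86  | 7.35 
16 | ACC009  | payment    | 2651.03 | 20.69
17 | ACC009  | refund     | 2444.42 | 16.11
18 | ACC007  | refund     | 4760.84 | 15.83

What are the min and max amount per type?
SELECT type, MIN(amount), MAX(amount)
FROM transactions
GROUP BY type

Result:
  payment: min=2651.03, max=3201.34
  refund: min=236.86, max=4760.84
  transfer: min=851.86, max=4686.40
  withdrawal: min=654.55, max=4621.01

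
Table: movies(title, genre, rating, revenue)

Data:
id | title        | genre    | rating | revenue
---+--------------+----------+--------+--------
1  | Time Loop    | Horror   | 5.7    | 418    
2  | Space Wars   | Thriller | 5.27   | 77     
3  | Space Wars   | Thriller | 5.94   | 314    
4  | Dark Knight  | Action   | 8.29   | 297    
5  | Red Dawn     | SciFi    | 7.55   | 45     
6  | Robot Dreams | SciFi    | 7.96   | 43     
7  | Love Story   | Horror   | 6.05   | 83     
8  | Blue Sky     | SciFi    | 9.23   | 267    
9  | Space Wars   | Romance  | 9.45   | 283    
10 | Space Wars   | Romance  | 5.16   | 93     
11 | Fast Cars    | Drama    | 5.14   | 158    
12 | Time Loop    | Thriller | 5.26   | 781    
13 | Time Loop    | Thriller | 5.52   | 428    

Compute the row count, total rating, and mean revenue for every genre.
SELECT genre,
       COUNT(*) as cnt,
       SUM(rating) as total_rating,
       AVG(revenue) as avg_revenue
FROM movies
GROUP BY genre

Result:
  Action: 1 records, 8.29 total rating, 297.00 avg revenue
  Drama: 1 records, 5.14 total rating, 158.00 avg revenue
  Horror: 2 records, 11.75 total rating, 250.50 avg revenue
  Romance: 2 records, 14.61 total rating, 188.00 avg revenue
  SciFi: 3 records, 24.74 total rating, 118.33 avg revenue
  Thriller: 4 records, 21.99 total rating, 400.00 avg revenue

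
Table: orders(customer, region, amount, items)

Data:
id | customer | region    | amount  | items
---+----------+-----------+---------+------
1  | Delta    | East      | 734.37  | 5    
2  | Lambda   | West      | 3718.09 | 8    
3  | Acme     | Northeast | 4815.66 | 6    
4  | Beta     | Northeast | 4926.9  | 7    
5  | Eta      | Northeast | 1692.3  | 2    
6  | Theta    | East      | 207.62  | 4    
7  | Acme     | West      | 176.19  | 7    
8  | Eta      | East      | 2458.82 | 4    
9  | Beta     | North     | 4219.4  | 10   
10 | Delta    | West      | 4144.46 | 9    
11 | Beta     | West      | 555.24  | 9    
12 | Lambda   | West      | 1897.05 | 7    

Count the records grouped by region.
SELECT region, COUNT(*) as count
FROM orders
GROUP BY region

Result:
  East: 3
  North: 1
  Northeast: 3
  West: 5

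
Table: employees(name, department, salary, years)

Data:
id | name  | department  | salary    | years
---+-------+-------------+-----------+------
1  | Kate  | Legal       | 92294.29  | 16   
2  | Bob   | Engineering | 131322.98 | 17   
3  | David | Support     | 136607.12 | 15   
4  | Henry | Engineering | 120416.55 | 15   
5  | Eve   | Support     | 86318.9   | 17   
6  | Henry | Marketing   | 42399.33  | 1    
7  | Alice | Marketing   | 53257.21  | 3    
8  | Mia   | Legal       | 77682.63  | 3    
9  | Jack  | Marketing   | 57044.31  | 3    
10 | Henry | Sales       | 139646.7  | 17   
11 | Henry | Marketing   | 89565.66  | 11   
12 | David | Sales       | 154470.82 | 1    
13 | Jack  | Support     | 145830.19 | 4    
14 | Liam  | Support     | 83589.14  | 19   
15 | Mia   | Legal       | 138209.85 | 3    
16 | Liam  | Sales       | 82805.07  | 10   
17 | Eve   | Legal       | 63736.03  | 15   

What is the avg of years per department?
SELECT department, AVG(years) as result
FROM employees
GROUP BY department

Result:
  Engineering: 16.00
  Legal: 9.25
  Marketing: 4.50
  Sales: 9.33
  Support: 13.75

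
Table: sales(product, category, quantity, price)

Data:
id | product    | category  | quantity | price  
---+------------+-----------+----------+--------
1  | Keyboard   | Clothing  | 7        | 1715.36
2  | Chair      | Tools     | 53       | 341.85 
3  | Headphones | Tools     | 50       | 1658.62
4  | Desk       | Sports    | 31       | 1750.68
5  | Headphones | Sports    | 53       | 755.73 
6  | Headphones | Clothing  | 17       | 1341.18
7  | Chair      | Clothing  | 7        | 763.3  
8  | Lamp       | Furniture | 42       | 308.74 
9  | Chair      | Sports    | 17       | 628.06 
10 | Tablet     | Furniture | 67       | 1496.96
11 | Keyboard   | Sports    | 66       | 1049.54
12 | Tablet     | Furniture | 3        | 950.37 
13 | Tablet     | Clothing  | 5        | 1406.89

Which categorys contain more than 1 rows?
SELECT category, COUNT(*) as cnt
FROM sales
GROUP BY category
HAVING COUNT(*) > 1

Result:
  Clothing: 4
  Furniture: 3
  Sports: 4
  Tools: 2

Note: HAVING filters groups after aggregation, WHERE filters rows before.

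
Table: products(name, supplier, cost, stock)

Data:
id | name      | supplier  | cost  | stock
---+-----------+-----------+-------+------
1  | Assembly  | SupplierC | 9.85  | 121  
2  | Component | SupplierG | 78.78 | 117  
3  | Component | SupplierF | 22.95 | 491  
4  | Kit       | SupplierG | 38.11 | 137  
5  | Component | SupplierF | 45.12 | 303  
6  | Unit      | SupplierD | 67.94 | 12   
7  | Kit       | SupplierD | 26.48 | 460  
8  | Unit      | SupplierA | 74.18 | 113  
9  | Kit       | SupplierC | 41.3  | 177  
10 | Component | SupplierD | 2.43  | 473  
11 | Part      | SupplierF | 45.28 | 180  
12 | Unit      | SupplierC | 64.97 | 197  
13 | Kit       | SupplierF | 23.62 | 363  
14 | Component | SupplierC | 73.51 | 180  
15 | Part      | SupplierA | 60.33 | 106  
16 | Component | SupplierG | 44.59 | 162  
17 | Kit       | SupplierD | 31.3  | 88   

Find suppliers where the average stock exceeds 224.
SELECT supplier, AVG(stock)
FROM products
GROUP BY supplier
HAVING AVG(stock) > 224

Result:
  SupplierD: avg=258.25
  SupplierF: avg=334.25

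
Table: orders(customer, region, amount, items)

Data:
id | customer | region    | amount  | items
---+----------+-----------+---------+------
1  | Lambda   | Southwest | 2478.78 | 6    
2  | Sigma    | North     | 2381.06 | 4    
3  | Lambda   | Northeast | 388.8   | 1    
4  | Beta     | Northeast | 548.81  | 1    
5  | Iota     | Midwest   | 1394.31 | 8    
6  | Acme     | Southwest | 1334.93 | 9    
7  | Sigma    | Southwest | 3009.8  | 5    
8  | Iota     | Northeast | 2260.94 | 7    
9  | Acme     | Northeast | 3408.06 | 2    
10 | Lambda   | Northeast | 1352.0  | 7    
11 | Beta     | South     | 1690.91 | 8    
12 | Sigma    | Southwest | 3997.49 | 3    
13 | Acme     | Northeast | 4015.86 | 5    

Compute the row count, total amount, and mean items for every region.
SELECT region,
       COUNT(*) as cnt,
       SUM(amount) as total_amount,
       AVG(items) as avg_items
FROM orders
GROUP BY region

Result:
  Midwest: 1 records, 1394.31 total amount, 8.00 avg items
  North: 1 records, 2381.06 total amount, 4.00 avg items
  Northeast: 6 records, 11974.47 total amount, 3.83 avg items
  South: 1 records, 1690.91 total amount, 8.00 avg items
  Southwest: 4 records, 10821.00 total amount, 5.75 avg items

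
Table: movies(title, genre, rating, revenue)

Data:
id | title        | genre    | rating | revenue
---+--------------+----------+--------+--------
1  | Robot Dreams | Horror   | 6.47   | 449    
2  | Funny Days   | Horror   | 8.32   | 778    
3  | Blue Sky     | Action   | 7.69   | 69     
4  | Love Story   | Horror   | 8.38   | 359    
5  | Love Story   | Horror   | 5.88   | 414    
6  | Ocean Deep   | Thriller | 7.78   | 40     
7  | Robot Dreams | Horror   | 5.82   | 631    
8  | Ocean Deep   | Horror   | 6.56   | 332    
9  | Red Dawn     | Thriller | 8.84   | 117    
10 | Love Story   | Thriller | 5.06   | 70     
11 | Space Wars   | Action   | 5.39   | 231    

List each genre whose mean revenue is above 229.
SELECT genre, AVG(revenue)
FROM movies
GROUP BY genre
HAVING AVG(revenue) > 229

Result:
  Horror: avg=493.83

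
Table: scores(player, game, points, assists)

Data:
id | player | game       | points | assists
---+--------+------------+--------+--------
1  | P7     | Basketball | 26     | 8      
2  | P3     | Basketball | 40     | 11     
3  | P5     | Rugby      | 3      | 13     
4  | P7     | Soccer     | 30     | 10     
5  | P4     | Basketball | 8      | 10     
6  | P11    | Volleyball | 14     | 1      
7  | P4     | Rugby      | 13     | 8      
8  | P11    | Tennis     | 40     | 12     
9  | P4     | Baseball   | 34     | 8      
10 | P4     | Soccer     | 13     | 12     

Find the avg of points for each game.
SELECT game, AVG(points) as result
FROM scores
GROUP BY game

Result:
  Baseball: 34.00
  Basketball: 24.67
  Rugby: 8.00
  Soccer: 21.50
  Tennis: 40.00
  Volleyball: 14.00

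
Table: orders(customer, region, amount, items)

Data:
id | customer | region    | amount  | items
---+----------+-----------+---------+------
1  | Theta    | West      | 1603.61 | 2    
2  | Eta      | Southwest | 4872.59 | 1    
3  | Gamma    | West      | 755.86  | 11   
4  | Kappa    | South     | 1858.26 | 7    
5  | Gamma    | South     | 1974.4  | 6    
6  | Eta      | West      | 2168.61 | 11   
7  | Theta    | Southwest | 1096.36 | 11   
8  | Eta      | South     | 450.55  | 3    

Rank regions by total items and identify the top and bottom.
SELECT region, SUM(items)
FROM orders
GROUP BY region
ORDER BY SUM(items)

All groups:
  Southwest: 12
  South: 16
  West: 24

Highest: West (24)
Lowest: Southwest (12)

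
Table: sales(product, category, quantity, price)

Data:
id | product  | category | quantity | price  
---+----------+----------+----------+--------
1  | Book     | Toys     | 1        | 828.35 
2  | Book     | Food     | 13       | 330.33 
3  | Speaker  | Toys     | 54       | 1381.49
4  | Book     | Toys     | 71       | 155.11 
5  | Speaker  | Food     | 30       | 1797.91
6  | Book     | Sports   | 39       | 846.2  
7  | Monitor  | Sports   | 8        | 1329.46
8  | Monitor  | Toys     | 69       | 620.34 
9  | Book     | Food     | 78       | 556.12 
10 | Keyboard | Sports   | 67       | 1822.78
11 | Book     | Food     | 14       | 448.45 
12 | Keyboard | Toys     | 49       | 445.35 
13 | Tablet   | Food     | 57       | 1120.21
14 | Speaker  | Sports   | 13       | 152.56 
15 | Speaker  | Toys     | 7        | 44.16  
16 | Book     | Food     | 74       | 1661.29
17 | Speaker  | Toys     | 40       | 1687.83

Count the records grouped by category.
SELECT category, COUNT(*) as count
FROM sales
GROUP BY category

Result:
  Food: 6
  Sports: 4
  Toys: 7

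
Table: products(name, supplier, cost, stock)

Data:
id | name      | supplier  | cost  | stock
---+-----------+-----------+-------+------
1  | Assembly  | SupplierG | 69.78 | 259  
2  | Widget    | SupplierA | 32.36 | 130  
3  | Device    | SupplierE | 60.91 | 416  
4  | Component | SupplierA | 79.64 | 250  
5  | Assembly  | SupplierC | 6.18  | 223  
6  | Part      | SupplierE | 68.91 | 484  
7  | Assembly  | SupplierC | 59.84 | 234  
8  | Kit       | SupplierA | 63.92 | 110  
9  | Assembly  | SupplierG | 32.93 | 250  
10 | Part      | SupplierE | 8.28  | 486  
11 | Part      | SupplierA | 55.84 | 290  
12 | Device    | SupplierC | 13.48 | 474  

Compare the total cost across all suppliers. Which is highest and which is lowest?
SELECT supplier, SUM(cost)
FROM products
GROUP BY supplier
ORDER BY SUM(cost)

All groups:
  SupplierC: 79.50
  SupplierG: 102.71
  SupplierE: 138.10
  SupplierA: 231.76

Highest: SupplierA (231.76)
Lowest: SupplierC (79.50)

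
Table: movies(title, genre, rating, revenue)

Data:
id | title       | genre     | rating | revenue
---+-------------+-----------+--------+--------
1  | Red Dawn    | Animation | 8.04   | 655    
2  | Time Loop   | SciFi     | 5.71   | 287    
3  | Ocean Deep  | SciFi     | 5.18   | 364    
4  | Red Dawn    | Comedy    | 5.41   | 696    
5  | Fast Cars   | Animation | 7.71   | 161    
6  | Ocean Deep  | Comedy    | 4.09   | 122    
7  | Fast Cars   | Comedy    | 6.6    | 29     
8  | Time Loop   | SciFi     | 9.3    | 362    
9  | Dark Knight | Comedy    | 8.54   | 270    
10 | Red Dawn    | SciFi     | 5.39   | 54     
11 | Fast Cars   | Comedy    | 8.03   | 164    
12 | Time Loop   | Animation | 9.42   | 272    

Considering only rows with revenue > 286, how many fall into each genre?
SELECT genre, COUNT(*)
FROM movies
WHERE revenue > 286
GROUP BY genre

Note: WHERE filters rows before grouping.

Result:
  Animation: 1
  Comedy: 1
  SciFi: 3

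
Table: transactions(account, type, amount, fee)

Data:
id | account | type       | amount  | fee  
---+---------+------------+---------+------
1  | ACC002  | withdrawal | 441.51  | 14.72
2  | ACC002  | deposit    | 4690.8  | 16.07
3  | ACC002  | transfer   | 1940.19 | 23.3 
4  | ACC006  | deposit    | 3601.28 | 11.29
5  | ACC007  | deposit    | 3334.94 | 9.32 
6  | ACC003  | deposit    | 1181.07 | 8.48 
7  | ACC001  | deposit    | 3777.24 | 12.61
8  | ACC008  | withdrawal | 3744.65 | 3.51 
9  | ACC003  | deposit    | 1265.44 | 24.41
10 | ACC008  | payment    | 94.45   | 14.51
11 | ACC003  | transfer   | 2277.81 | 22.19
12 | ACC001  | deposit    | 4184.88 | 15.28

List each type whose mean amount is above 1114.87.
SELECT type, AVG(amount)
FROM transactions
GROUP BY type
HAVING AVG(amount) > 1114.87

Result:
  deposit: avg=3147.95
  transfer: avg=2109.00
  withdrawal: avg=2093.08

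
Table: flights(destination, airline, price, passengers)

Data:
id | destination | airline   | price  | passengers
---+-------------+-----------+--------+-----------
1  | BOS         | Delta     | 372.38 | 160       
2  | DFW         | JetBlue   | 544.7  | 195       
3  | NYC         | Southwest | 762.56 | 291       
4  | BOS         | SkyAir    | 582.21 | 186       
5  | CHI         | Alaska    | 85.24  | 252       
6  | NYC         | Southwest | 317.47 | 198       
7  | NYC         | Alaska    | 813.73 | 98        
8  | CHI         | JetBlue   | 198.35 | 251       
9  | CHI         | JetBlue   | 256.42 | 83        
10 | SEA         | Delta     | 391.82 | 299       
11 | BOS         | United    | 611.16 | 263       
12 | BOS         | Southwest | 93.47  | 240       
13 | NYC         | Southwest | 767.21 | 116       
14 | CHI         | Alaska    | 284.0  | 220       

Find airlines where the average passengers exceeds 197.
SELECT airline, AVG(passengers)
FROM flights
GROUP BY airline
HAVING AVG(passengers) > 197

Result:
  Delta: avg=229.50
  Southwest: avg=211.25
  United: avg=263.00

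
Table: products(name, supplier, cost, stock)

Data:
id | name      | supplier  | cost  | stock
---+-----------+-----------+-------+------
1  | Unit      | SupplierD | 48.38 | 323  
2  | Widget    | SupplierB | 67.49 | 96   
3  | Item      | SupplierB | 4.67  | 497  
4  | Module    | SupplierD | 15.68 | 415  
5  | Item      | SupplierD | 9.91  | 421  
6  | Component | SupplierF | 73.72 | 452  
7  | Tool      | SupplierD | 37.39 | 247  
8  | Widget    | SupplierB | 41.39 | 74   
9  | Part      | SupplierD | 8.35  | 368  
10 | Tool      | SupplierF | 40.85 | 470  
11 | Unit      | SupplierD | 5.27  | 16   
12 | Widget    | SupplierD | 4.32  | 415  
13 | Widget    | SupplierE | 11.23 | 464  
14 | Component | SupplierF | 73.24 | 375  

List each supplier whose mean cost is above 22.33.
SELECT supplier, AVG(cost)
FROM products
GROUP BY supplier
HAVING AVG(cost) > 22.33

Result:
  SupplierB: avg=37.85
  SupplierF: avg=62.60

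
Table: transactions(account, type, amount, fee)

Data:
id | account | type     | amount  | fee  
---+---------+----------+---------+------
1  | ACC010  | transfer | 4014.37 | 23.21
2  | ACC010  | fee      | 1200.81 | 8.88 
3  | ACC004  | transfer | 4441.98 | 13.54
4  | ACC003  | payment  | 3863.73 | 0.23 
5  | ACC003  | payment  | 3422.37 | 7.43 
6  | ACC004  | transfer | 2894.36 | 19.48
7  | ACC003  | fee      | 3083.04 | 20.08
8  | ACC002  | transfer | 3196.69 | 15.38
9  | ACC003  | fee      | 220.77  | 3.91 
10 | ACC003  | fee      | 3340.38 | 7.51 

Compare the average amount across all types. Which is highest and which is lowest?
SELECT type, AVG(amount)
FROM transactions
GROUP BY type
ORDER BY AVG(amount)

All groups:
  fee: 1961.25
  transfer: 3636.85
  payment: 3643.05

Highest: payment (3643.05)
Lowest: fee (1961.25)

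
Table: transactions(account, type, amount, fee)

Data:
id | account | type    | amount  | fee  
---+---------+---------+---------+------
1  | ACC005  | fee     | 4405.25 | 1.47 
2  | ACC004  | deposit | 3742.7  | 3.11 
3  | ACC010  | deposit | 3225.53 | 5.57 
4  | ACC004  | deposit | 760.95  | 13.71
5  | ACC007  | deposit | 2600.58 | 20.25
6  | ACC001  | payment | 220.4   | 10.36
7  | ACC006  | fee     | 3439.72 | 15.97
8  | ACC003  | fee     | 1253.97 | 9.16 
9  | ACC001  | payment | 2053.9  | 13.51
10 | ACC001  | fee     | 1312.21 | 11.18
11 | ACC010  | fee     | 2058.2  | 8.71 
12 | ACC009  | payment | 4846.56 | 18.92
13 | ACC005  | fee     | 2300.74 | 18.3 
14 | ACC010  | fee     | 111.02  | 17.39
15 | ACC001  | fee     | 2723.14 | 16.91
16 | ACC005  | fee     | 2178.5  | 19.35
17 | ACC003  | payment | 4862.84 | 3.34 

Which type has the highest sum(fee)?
SELECT type, SUM(fee) as val
FROM transactions
GROUP BY type
ORDER BY val DESC
LIMIT 1

Result: fee with sum(fee) = 118.44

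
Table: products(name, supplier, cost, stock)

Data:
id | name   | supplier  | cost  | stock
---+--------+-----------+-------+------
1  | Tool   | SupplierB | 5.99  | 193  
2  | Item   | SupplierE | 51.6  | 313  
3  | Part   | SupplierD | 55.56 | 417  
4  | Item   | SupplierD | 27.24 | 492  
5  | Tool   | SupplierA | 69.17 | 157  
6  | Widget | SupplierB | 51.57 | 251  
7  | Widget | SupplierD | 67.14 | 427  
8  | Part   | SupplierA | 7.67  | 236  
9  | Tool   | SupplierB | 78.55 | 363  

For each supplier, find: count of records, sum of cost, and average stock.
SELECT supplier,
       COUNT(*) as cnt,
       SUM(cost) as total_cost,
       AVG(stock) as avg_stock
FROM products
GROUP BY supplier

Result:
  SupplierA: 2 records, 76.84 total cost, 196.50 avg stock
  SupplierB: 3 records, 136.11 total cost, 269.00 avg stock
  SupplierD: 3 records, 149.94 total cost, 445.33 avg stock
  SupplierE: 1 records, 51.60 total cost, 313.00 avg stock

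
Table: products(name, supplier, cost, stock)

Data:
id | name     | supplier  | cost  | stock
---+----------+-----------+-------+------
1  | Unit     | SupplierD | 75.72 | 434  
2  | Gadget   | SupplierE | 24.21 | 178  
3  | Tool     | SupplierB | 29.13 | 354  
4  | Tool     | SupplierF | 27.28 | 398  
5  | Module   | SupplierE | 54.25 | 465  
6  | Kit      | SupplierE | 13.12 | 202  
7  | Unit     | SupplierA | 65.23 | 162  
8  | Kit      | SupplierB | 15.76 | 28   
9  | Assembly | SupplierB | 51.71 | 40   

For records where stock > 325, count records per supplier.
SELECT supplier, COUNT(*)
FROM products
WHERE stock > 325
GROUP BY supplier

Note: WHERE filters rows before grouping.

Result:
  SupplierB: 1
  SupplierD: 1
  SupplierE: 1
  SupplierF: 1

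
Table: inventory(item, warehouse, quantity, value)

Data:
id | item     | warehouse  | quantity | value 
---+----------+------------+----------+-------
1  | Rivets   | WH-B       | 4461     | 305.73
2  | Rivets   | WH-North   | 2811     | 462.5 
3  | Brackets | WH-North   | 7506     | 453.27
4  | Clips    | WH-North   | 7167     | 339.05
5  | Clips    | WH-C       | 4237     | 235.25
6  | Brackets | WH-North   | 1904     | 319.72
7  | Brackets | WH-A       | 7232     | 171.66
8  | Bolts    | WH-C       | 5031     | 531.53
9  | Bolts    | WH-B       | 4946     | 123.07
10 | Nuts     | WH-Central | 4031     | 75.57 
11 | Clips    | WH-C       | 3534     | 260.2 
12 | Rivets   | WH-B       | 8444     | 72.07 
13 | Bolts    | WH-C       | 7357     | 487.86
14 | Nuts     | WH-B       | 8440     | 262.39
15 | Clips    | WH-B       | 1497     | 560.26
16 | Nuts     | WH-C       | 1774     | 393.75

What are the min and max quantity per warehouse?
SELECT warehouse, MIN(quantity), MAX(quantity)
FROM inventory
GROUP BY warehouse

Result:
  WH-A: min=7232, max=7232
  WH-B: min=1497, max=8444
  WH-C: min=1774, max=7357
  WH-Central: min=4031, max=4031
  WH-North: min=1904, max=7506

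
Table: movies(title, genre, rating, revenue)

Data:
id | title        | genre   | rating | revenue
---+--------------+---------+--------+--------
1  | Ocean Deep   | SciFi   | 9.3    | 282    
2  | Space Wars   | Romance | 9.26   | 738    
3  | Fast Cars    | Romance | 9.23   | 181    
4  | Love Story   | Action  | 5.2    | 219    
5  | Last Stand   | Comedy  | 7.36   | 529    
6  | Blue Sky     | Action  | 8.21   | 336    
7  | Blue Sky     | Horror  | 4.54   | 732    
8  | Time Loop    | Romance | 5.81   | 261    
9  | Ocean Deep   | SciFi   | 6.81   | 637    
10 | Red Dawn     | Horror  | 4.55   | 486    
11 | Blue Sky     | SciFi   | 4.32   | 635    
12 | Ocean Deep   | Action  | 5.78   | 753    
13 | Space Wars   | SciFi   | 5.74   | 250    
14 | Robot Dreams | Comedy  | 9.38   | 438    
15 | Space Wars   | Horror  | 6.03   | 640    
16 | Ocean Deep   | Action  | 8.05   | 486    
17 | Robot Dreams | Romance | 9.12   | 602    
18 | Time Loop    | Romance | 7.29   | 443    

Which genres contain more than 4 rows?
SELECT genre, COUNT(*) as cnt
FROM movies
GROUP BY genre
HAVING COUNT(*) > 4

Result:
  Romance: 5

Note: HAVING filters groups after aggregation, WHERE filters rows before.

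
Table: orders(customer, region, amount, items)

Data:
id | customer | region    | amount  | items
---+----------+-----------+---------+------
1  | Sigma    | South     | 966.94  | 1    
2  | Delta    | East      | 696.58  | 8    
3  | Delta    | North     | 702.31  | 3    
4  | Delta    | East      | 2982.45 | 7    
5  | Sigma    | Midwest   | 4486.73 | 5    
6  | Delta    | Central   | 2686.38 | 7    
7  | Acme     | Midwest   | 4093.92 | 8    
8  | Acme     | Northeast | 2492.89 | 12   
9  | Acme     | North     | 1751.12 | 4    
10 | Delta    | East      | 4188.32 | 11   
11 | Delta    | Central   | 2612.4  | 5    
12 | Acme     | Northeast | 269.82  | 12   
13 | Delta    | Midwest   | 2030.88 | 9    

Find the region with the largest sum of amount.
SELECT region, SUM(amount) as val
FROM orders
GROUP BY region
ORDER BY val DESC
LIMIT 1

Result: Midwest with sum(amount) = 10611.53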